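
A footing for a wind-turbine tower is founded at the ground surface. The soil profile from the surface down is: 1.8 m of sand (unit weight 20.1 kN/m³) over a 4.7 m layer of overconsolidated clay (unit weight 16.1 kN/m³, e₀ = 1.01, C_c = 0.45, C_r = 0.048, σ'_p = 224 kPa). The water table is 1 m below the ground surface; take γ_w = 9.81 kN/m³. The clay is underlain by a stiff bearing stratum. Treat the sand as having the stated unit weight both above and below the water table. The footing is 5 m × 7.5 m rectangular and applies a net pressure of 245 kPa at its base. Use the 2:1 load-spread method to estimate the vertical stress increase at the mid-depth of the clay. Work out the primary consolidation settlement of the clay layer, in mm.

Mid-depth of clay below the ground surface: z = 1.8 + 4.7/2 = 4.15 m.
Total vertical stress at mid-clay: σ_v = 20.1×1.8 + 16.1×2.35 = 74.015 kPa.
Pore pressure: u = 9.81×(4.15 − 1) = 30.902 kPa.
Initial effective stress: σ'_0 = σ_v − u = 74.015 − 30.902 = 43.113 kPa.
Stress increase at mid-clay by the 2:1 spreading method:
Δσ = qBL/((B+z)(L+z)) = 245×5×7.5/((5+4.15)(7.5+4.15)) = 86.189 kPa
Final effective stress: σ'_f = 43.113 + 86.189 = 129.3 kPa.
σ'_f = 129.3 ≤ σ'_p = 224 kPa, so the clay remains overconsolidated and only the recompression index applies:
S_c = C_r·H/(1+e₀)·log₁₀(σ'_f/σ'_0) = 0.048×4.7/2.01×log₁₀(129.3/43.113)
    = 0.11224 × 0.47699 = 0.05354 m

S_c ≈ 53.5 mm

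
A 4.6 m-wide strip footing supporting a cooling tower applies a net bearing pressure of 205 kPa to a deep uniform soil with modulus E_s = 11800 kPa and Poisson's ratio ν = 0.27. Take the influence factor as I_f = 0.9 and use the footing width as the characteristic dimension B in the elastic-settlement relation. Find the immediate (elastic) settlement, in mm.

S_e ≈ 66.7 mm

Immediate (elastic) settlement: S_e = q·B·(1−ν²)/E_s · I_f.
S_e = 205 × 4.6 × (1 − 0.27²) / 11800 × 0.9
    = 205 × 4.6 × 0.9271 / 11800 × 0.9
    = 0.06668 m = 66.68 mm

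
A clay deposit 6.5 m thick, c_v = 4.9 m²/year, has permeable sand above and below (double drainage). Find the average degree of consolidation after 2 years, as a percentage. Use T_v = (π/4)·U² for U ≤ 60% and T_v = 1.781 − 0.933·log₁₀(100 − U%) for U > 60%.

U ≈ 91.8 %

Drainage path length: H_d = H/2 = 3.25 m (double drainage).
T_v = c_v·t/H_d² = 4.9×2/3.25² = 0.92781.
T_v = 0.92781 corresponds to the U > 60% branch:
U = 1 − 10^((1.781 − T_v)/0.933)/100 = 0.9179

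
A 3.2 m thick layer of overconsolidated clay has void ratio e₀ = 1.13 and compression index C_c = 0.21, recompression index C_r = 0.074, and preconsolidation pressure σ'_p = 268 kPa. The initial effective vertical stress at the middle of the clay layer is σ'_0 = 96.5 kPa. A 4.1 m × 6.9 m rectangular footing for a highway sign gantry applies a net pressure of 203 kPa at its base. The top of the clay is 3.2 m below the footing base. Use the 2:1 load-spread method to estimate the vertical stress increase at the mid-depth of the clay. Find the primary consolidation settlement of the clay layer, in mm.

S_c ≈ 21.8 mm

Mid-depth of clay below the footing base: z = 3.2 + 3.2/2 = 4.8 m.
Stress increase at mid-clay by the 2:1 spreading method:
Δσ = qBL/((B+z)(L+z)) = 203×4.1×6.9/((4.1+4.8)(6.9+4.8)) = 55.151 kPa
Final effective stress: σ'_f = 96.5 + 55.151 = 151.65 kPa.
σ'_f = 151.65 ≤ σ'_p = 268 kPa, so the clay remains overconsolidated and only the recompression index applies:
S_c = C_r·H/(1+e₀)·log₁₀(σ'_f/σ'_0) = 0.074×3.2/2.13×log₁₀(151.65/96.5)
    = 0.11117 × 0.19632 = 0.02182 m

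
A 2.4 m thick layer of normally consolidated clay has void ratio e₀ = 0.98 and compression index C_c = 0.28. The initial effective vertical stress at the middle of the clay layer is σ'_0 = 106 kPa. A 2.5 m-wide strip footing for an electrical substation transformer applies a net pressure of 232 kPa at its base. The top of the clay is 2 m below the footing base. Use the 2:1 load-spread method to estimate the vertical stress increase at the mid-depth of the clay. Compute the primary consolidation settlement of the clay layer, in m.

S_c ≈ 0.0992 m

Mid-depth of clay below the footing base: z = 2 + 2.4/2 = 3.2 m.
Stress increase at mid-clay by the 2:1 spreading method:
Δσ = qB/(B+z) = 232×2.5/(2.5+3.2) = 101.75 kPa
Final effective stress: σ'_f = σ'_0 + Δσ = 106 + 101.75 = 207.75 kPa.
Normally consolidated clay, so the full stress increment lies on the virgin compression line:
S_c = C_c·H/(1+e₀)·log₁₀(σ'_f/σ'_0) = 0.28×2.4/(1+0.98)×log₁₀(207.75/106)
    = 0.33939 × 0.29224 = 0.09918 m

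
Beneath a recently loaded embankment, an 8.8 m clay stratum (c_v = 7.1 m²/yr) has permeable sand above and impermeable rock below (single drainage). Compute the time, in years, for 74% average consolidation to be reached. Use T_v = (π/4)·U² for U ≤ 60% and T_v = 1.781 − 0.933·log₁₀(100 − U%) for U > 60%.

t ≈ 5.03 years

Drainage path length: H_d = H = 8.8 m (single drainage).
U > 60%: T_v = 1.781 − 0.933·log₁₀(100 − 74) = 0.46083.
t = T_v·H_d²/c_v = 0.46083×8.8²/7.1 = 5.026 years.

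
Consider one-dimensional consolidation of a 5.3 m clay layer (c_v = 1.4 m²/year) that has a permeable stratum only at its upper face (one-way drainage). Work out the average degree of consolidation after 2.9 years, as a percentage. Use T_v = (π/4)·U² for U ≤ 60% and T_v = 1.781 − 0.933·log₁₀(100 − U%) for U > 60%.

U ≈ 42.9 %

Drainage path length: H_d = H = 5.3 m (single drainage).
T_v = c_v·t/H_d² = 1.4×2.9/5.3² = 0.14454.
T_v = 0.14454 corresponds to the U ≤ 60% branch:
U = √(4T_v/π) = 0.429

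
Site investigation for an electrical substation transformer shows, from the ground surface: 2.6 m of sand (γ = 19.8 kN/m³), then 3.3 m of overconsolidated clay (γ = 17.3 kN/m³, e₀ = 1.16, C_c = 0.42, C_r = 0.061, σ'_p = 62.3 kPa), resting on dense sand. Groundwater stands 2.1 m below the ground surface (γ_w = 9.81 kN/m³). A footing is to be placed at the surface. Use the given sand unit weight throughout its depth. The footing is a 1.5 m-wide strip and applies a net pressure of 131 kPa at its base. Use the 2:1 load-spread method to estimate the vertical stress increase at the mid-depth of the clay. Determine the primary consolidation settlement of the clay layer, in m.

Mid-depth of clay below the ground surface: z = 2.6 + 3.3/2 = 4.25 m.
Total vertical stress at mid-clay: σ_v = 19.8×2.6 + 17.3×1.65 = 80.025 kPa.
Pore pressure: u = 9.81×(4.25 − 2.1) = 21.091 kPa.
Initial effective stress: σ'_0 = σ_v − u = 80.025 − 21.091 = 58.934 kPa.
Stress increase at mid-clay by the 2:1 spreading method:
Δσ = qB/(B+z) = 131×1.5/(1.5+4.25) = 34.174 kPa
Final effective stress: σ'_f = 58.934 + 34.174 = 93.108 kPa.
σ'_f = 93.108 > σ'_p = 62.3 kPa, so the stress path crosses the preconsolidation pressure — recompression up to σ'_p, then virgin compression beyond:
S_c = H/(1+e₀)·[C_r·log₁₀(σ'_p/σ'_0) + C_c·log₁₀(σ'_f/σ'_p)]
    = 3.3/2.16 × [0.061×log₁₀(62.3/58.934) + 0.42×log₁₀(93.108/62.3)]
    = 1.5278 × [0.0014714 + 0.07329] = 0.1142 m

S_c ≈ 0.114 m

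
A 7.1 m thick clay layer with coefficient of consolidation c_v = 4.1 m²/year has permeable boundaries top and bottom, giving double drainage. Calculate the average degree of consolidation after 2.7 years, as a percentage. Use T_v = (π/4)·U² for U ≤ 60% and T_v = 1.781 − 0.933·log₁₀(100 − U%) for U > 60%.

U ≈ 90.7 %

Drainage path length: H_d = H/2 = 3.55 m (double drainage).
T_v = c_v·t/H_d² = 4.1×2.7/3.55² = 0.8784.
T_v = 0.8784 corresponds to the U > 60% branch:
U = 1 − 10^((1.781 − T_v)/0.933)/100 = 0.9072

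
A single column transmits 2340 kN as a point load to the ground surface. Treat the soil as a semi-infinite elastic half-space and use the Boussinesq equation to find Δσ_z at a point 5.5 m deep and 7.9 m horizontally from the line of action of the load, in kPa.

Boussinesq vertical stress below a point load on an elastic half-space:
Δσ_z = 3P/(2πz²) · [1 + (r/z)²]^(−5/2)
r/z = 7.9/5.5 = 1.4364; [1+(r/z)²]^(−5/2) = 0.060895.
Δσ_z = 3×2340/(2π×5.5²) × 0.060895 = 36.934 × 0.060895 = 2.249 kPa

Δσ_z ≈ 2.25 kPa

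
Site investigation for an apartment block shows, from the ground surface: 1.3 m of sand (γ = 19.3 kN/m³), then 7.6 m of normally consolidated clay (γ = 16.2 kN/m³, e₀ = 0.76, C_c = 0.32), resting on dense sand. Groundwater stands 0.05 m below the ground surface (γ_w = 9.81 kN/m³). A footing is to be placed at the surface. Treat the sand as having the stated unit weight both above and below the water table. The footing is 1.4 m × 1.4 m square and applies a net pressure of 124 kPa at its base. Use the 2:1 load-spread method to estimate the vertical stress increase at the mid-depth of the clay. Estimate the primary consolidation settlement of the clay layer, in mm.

Mid-depth of clay below the ground surface: z = 1.3 + 7.6/2 = 5.1 m.
Total vertical stress at mid-clay: σ_v = 19.3×1.3 + 16.2×3.8 = 86.65 kPa.
Pore pressure: u = 9.81×(5.1 − 0.05) = 49.541 kPa.
Initial effective stress: σ'_0 = σ_v − u = 86.65 − 49.541 = 37.109 kPa.
Stress increase at mid-clay by the 2:1 spreading method:
Δσ = qBL/((B+z)(L+z)) = 124×1.4×1.4/((1.4+5.1)(1.4+5.1)) = 5.7524 kPa
Final effective stress: σ'_f = σ'_0 + Δσ = 37.109 + 5.7524 = 42.861 kPa.
Normally consolidated clay, so the full stress increment lies on the virgin compression line:
S_c = C_c·H/(1+e₀)·log₁₀(σ'_f/σ'_0) = 0.32×7.6/(1+0.76)×log₁₀(42.861/37.109)
    = 1.3818 × 0.062583 = 0.08648 m

S_c ≈ 86.5 mm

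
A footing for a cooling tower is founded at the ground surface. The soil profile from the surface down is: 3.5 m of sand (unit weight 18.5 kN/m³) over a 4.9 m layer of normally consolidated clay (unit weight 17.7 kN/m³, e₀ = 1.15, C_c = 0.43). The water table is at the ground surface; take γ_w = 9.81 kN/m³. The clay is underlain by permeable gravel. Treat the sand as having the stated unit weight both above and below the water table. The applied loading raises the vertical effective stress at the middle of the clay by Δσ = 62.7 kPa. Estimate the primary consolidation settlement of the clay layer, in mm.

S_c ≈ 347 mm

Mid-depth of clay below the ground surface: z = 3.5 + 4.9/2 = 5.95 m.
Total vertical stress at mid-clay: σ_v = 18.5×3.5 + 17.7×2.45 = 108.12 kPa.
Pore pressure: u = 9.81×(5.95 − 0) = 58.37 kPa.
Initial effective stress: σ'_0 = σ_v − u = 108.12 − 58.37 = 49.75 kPa.
Final effective stress: σ'_f = σ'_0 + Δσ = 49.75 + 62.7 = 112.45 kPa.
Normally consolidated clay, so the full stress increment lies on the virgin compression line:
S_c = C_c·H/(1+e₀)·log₁₀(σ'_f/σ'_0) = 0.43×4.9/(1+1.15)×log₁₀(112.45/49.75)
    = 0.98 × 0.35417 = 0.3471 m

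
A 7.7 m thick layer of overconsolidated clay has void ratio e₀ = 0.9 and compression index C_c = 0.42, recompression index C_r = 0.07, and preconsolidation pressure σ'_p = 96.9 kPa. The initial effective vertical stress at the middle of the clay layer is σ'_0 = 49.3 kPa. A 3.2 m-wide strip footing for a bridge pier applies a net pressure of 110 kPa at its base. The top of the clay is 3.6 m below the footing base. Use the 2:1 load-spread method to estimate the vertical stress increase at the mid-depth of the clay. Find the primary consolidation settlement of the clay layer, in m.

S_c ≈ 0.0632 m

Mid-depth of clay below the footing base: z = 3.6 + 7.7/2 = 7.45 m.
Stress increase at mid-clay by the 2:1 spreading method:
Δσ = qB/(B+z) = 110×3.2/(3.2+7.45) = 33.052 kPa
Final effective stress: σ'_f = 49.3 + 33.052 = 82.352 kPa.
σ'_f = 82.352 ≤ σ'_p = 96.9 kPa, so the clay remains overconsolidated and only the recompression index applies:
S_c = C_r·H/(1+e₀)·log₁₀(σ'_f/σ'_0) = 0.07×7.7/1.9×log₁₀(82.352/49.3)
    = 0.28368 × 0.22283 = 0.06321 m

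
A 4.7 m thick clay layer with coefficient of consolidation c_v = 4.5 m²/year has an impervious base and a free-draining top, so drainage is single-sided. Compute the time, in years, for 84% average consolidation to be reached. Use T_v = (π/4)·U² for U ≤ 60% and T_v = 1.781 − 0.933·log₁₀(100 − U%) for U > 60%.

Drainage path length: H_d = H = 4.7 m (single drainage).
U > 60%: T_v = 1.781 − 0.933·log₁₀(100 − 84) = 0.65756.
t = T_v·H_d²/c_v = 0.65756×4.7²/4.5 = 3.228 years.

t ≈ 3.23 years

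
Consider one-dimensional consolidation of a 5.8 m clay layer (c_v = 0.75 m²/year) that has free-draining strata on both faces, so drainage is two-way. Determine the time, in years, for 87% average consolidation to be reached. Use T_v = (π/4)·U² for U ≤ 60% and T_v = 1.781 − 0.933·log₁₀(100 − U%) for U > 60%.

Drainage path length: H_d = H/2 = 2.9 m (double drainage).
U > 60%: T_v = 1.781 − 0.933·log₁₀(100 − 87) = 0.74169.
t = T_v·H_d²/c_v = 0.74169×2.9²/0.75 = 8.317 years.

t ≈ 8.32 years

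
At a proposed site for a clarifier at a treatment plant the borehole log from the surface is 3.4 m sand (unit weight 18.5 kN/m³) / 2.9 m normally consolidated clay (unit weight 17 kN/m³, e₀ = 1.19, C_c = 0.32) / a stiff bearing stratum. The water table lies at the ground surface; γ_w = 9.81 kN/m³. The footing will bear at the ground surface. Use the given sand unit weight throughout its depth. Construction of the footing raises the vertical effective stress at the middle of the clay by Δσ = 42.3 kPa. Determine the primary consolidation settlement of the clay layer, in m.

S_c ≈ 0.133 m

Mid-depth of clay below the ground surface: z = 3.4 + 2.9/2 = 4.85 m.
Total vertical stress at mid-clay: σ_v = 18.5×3.4 + 17×1.45 = 87.55 kPa.
Pore pressure: u = 9.81×(4.85 − 0) = 47.578 kPa.
Initial effective stress: σ'_0 = σ_v − u = 87.55 − 47.578 = 39.972 kPa.
Final effective stress: σ'_f = σ'_0 + Δσ = 39.972 + 42.3 = 82.272 kPa.
Normally consolidated clay, so the full stress increment lies on the virgin compression line:
S_c = C_c·H/(1+e₀)·log₁₀(σ'_f/σ'_0) = 0.32×2.9/(1+1.19)×log₁₀(82.272/39.972)
    = 0.42374 × 0.3135 = 0.1328 m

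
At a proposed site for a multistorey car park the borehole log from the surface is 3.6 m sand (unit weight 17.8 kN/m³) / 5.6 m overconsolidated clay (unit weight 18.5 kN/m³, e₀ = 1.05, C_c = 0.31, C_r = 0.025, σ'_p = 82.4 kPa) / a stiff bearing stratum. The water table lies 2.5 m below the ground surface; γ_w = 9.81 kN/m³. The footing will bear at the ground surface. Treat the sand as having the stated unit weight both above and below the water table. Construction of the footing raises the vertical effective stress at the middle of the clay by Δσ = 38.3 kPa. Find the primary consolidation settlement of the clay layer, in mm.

Mid-depth of clay below the ground surface: z = 3.6 + 5.6/2 = 6.4 m.
Total vertical stress at mid-clay: σ_v = 17.8×3.6 + 18.5×2.8 = 115.88 kPa.
Pore pressure: u = 9.81×(6.4 − 2.5) = 38.259 kPa.
Initial effective stress: σ'_0 = σ_v − u = 115.88 − 38.259 = 77.621 kPa.
Final effective stress: σ'_f = 77.621 + 38.3 = 115.92 kPa.
σ'_f = 115.92 > σ'_p = 82.4 kPa, so the stress path crosses the preconsolidation pressure — recompression up to σ'_p, then virgin compression beyond:
S_c = H/(1+e₀)·[C_r·log₁₀(σ'_p/σ'_0) + C_c·log₁₀(σ'_f/σ'_p)]
    = 5.6/2.05 × [0.025×log₁₀(82.4/77.621) + 0.31×log₁₀(115.92/82.4)]
    = 2.7317 × [0.0006487 + 0.045952] = 0.1273 m

S_c ≈ 127 mm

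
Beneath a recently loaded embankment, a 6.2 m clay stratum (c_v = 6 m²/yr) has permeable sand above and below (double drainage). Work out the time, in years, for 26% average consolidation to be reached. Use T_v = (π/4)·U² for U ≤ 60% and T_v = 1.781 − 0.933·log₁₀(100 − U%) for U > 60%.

t ≈ 0.085 years

Drainage path length: H_d = H/2 = 3.1 m (double drainage).
U ≤ 60%: T_v = (π/4)·U² = (π/4)×0.26² = 0.053093.
t = T_v·H_d²/c_v = 0.053093×3.1²/6 = 0.08504 years.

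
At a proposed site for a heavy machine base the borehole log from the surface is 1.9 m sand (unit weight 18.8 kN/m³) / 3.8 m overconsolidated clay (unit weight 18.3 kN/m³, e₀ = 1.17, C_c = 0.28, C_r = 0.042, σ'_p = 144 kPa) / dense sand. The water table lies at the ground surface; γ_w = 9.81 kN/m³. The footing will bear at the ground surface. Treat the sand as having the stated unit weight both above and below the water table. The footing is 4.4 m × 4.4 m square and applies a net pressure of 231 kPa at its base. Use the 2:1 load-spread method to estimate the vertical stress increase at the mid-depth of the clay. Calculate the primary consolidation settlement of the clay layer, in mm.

S_c ≈ 35.1 mm

Mid-depth of clay below the ground surface: z = 1.9 + 3.8/2 = 3.8 m.
Total vertical stress at mid-clay: σ_v = 18.8×1.9 + 18.3×1.9 = 70.49 kPa.
Pore pressure: u = 9.81×(3.8 − 0) = 37.278 kPa.
Initial effective stress: σ'_0 = σ_v − u = 70.49 − 37.278 = 33.212 kPa.
Stress increase at mid-clay by the 2:1 spreading method:
Δσ = qBL/((B+z)(L+z)) = 231×4.4×4.4/((4.4+3.8)(4.4+3.8)) = 66.51 kPa
Final effective stress: σ'_f = 33.212 + 66.51 = 99.722 kPa.
σ'_f = 99.722 ≤ σ'_p = 144 kPa, so the clay remains overconsolidated and only the recompression index applies:
S_c = C_r·H/(1+e₀)·log₁₀(σ'_f/σ'_0) = 0.042×3.8/2.17×log₁₀(99.722/33.212)
    = 0.07355 × 0.4775 = 0.03512 m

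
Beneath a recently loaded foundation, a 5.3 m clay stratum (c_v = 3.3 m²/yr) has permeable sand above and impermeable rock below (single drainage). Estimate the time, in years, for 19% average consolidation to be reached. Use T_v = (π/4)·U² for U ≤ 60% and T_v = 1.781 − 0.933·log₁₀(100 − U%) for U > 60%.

t ≈ 0.241 years

Drainage path length: H_d = H = 5.3 m (single drainage).
U ≤ 60%: T_v = (π/4)·U² = (π/4)×0.19² = 0.028353.
t = T_v·H_d²/c_v = 0.028353×5.3²/3.3 = 0.2413 years.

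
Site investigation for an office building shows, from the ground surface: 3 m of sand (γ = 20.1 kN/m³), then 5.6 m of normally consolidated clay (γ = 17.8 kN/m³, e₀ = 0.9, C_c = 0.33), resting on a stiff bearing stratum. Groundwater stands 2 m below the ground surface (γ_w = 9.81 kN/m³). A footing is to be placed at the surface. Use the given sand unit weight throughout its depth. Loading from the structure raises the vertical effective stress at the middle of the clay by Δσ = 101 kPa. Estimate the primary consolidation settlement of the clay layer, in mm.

Mid-depth of clay below the ground surface: z = 3 + 5.6/2 = 5.8 m.
Total vertical stress at mid-clay: σ_v = 20.1×3 + 17.8×2.8 = 110.14 kPa.
Pore pressure: u = 9.81×(5.8 − 2) = 37.278 kPa.
Initial effective stress: σ'_0 = σ_v − u = 110.14 − 37.278 = 72.862 kPa.
Final effective stress: σ'_f = σ'_0 + Δσ = 72.862 + 101 = 173.86 kPa.
Normally consolidated clay, so the full stress increment lies on the virgin compression line:
S_c = C_c·H/(1+e₀)·log₁₀(σ'_f/σ'_0) = 0.33×5.6/(1+0.9)×log₁₀(173.86/72.862)
    = 0.97263 × 0.3777 = 0.3674 m

S_c ≈ 367 mm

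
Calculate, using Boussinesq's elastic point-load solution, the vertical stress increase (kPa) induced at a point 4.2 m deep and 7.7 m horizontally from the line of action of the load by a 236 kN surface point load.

Δσ_z ≈ 0.161 kPa

Boussinesq vertical stress below a point load on an elastic half-space:
Δσ_z = 3P/(2πz²) · [1 + (r/z)²]^(−5/2)
r/z = 7.7/4.2 = 1.8333; [1+(r/z)²]^(−5/2) = 0.025177.
Δσ_z = 3×236/(2π×4.2²) × 0.025177 = 6.3879 × 0.025177 = 0.1608 kPa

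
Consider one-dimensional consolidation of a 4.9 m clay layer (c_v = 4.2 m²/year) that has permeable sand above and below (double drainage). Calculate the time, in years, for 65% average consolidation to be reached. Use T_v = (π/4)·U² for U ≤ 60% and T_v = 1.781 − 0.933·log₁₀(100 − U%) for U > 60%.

Drainage path length: H_d = H/2 = 2.45 m (double drainage).
U > 60%: T_v = 1.781 − 0.933·log₁₀(100 − 65) = 0.34038.
t = T_v·H_d²/c_v = 0.34038×2.45²/4.2 = 0.4865 years.

t ≈ 0.486 years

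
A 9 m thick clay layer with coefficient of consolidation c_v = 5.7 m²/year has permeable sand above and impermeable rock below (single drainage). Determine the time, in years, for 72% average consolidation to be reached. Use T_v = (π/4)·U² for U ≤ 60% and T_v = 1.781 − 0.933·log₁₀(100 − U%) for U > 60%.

t ≈ 6.12 years

Drainage path length: H_d = H = 9 m (single drainage).
U > 60%: T_v = 1.781 − 0.933·log₁₀(100 − 72) = 0.4308.
t = T_v·H_d²/c_v = 0.4308×9²/5.7 = 6.122 years.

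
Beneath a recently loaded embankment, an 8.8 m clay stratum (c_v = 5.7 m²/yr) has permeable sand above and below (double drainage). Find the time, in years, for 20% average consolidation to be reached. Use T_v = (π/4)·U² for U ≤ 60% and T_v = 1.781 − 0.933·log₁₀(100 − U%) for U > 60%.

Drainage path length: H_d = H/2 = 4.4 m (double drainage).
U ≤ 60%: T_v = (π/4)·U² = (π/4)×0.2² = 0.031416.
t = T_v·H_d²/c_v = 0.031416×4.4²/5.7 = 0.1067 years.

t ≈ 0.107 years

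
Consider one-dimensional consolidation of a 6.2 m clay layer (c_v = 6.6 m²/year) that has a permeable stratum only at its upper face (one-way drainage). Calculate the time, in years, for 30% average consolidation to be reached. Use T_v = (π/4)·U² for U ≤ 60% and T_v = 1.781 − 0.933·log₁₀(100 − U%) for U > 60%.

Drainage path length: H_d = H = 6.2 m (single drainage).
U ≤ 60%: T_v = (π/4)·U² = (π/4)×0.3² = 0.070686.
t = T_v·H_d²/c_v = 0.070686×6.2²/6.6 = 0.4117 years.

t ≈ 0.412 years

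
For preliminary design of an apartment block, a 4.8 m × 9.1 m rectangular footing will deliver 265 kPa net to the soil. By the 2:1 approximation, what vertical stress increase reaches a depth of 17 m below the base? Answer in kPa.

Δσ_z ≈ 20.3 kPa

By the 2:1 method the load spreads at 1 horizontal : 2 vertical, so at depth z the loaded area has grown by z in each plan dimension:
Δσ = qBL/((B+z)(L+z)) = 265×4.8×9.1/((4.8+17)(9.1+17)) = 20.344 kPa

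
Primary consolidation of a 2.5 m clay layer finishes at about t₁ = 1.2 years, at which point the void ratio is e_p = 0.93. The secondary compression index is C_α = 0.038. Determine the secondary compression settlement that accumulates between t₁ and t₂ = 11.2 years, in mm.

Secondary compression: S_s = C_α·H/(1+e_p)·log₁₀(t₂/t₁)
S_s = 0.038×2.5/(1+0.93)×log₁₀(11.2/1.2)
    = 0.04922 × 0.97 = 0.04775 m

S_s ≈ 47.7 mm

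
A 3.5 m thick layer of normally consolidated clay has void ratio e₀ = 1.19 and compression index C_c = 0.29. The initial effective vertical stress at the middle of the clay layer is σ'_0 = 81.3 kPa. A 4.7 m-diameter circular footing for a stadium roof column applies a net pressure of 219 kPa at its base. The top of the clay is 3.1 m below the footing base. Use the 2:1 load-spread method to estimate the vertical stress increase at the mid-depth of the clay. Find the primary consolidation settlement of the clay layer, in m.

Mid-depth of clay below the footing base: z = 3.1 + 3.5/2 = 4.85 m.
Stress increase at mid-clay by the 2:1 spreading method:
Δσ ≈ qD²/(D+z)² = 219×4.7²/(4.7+4.85)² = 53.044 kPa
Final effective stress: σ'_f = σ'_0 + Δσ = 81.3 + 53.044 = 134.34 kPa.
Normally consolidated clay, so the full stress increment lies on the virgin compression line:
S_c = C_c·H/(1+e₀)·log₁₀(σ'_f/σ'_0) = 0.29×3.5/(1+1.19)×log₁₀(134.34/81.3)
    = 0.46347 × 0.21811 = 0.1011 m

S_c ≈ 0.101 m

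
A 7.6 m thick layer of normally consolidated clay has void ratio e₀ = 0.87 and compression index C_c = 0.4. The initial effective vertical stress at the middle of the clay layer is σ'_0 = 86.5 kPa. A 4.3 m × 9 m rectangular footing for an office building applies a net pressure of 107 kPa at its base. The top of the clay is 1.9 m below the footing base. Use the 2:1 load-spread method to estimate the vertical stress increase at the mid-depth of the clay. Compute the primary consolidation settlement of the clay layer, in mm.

Mid-depth of clay below the footing base: z = 1.9 + 7.6/2 = 5.7 m.
Stress increase at mid-clay by the 2:1 spreading method:
Δσ = qBL/((B+z)(L+z)) = 107×4.3×9/((4.3+5.7)(9+5.7)) = 28.169 kPa
Final effective stress: σ'_f = σ'_0 + Δσ = 86.5 + 28.169 = 114.67 kPa.
Normally consolidated clay, so the full stress increment lies on the virgin compression line:
S_c = C_c·H/(1+e₀)·log₁₀(σ'_f/σ'_0) = 0.4×7.6/(1+0.87)×log₁₀(114.67/86.5)
    = 1.6257 × 0.12243 = 0.199 m

S_c ≈ 199 mm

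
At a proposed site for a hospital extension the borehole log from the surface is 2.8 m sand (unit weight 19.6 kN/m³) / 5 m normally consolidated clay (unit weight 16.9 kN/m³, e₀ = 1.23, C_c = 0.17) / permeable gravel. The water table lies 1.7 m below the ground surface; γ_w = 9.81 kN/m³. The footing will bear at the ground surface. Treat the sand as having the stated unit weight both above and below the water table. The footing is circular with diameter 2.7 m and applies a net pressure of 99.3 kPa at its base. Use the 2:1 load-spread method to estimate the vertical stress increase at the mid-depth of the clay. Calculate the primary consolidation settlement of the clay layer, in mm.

S_c ≈ 27.8 mm

Mid-depth of clay below the ground surface: z = 2.8 + 5/2 = 5.3 m.
Total vertical stress at mid-clay: σ_v = 19.6×2.8 + 16.9×2.5 = 97.13 kPa.
Pore pressure: u = 9.81×(5.3 − 1.7) = 35.316 kPa.
Initial effective stress: σ'_0 = σ_v − u = 97.13 − 35.316 = 61.814 kPa.
Stress increase at mid-clay by the 2:1 spreading method:
Δσ ≈ qD²/(D+z)² = 99.3×2.7²/(2.7+5.3)² = 11.311 kPa
Final effective stress: σ'_f = σ'_0 + Δσ = 61.814 + 11.311 = 73.125 kPa.
Normally consolidated clay, so the full stress increment lies on the virgin compression line:
S_c = C_c·H/(1+e₀)·log₁₀(σ'_f/σ'_0) = 0.17×5/(1+1.23)×log₁₀(73.125/61.814)
    = 0.38117 × 0.072979 = 0.02782 m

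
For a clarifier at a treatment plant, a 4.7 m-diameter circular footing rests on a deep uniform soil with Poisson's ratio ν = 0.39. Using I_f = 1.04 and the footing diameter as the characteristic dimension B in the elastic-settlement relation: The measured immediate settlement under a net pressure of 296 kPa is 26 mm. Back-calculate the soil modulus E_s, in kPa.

E_s ≈ 47200 kPa

S_e = q·B·(1−ν²)/E_s · I_f  ⇒  E_s = q·B·(1−ν²)·I_f / S_e.
E_s = 296 × 4.7 × 0.8479 × 1.04 / 0.026 = 47180 kPa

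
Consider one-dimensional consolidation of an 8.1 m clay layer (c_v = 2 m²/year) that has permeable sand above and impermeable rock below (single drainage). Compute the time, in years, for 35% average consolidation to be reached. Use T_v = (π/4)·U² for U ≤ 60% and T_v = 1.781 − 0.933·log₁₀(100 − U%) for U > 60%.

Drainage path length: H_d = H = 8.1 m (single drainage).
U ≤ 60%: T_v = (π/4)·U² = (π/4)×0.35² = 0.096211.
t = T_v·H_d²/c_v = 0.096211×8.1²/2 = 3.156 years.

t ≈ 3.16 years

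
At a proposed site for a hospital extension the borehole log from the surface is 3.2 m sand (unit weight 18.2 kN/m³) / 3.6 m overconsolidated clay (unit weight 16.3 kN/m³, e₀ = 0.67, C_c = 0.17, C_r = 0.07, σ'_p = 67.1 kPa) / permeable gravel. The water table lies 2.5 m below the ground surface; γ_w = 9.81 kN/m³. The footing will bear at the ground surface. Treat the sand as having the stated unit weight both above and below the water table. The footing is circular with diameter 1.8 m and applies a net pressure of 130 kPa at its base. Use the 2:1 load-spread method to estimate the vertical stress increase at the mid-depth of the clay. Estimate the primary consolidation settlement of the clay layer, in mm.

Mid-depth of clay below the ground surface: z = 3.2 + 3.6/2 = 5 m.
Total vertical stress at mid-clay: σ_v = 18.2×3.2 + 16.3×1.8 = 87.58 kPa.
Pore pressure: u = 9.81×(5 − 2.5) = 24.525 kPa.
Initial effective stress: σ'_0 = σ_v − u = 87.58 − 24.525 = 63.055 kPa.
Stress increase at mid-clay by the 2:1 spreading method:
Δσ ≈ qD²/(D+z)² = 130×1.8²/(1.8+5)² = 9.109 kPa
Final effective stress: σ'_f = 63.055 + 9.109 = 72.164 kPa.
σ'_f = 72.164 > σ'_p = 67.1 kPa, so the stress path crosses the preconsolidation pressure — recompression up to σ'_p, then virgin compression beyond:
S_c = H/(1+e₀)·[C_r·log₁₀(σ'_p/σ'_0) + C_c·log₁₀(σ'_f/σ'_p)]
    = 3.6/1.67 × [0.07×log₁₀(67.1/63.055) + 0.17×log₁₀(72.164/67.1)]
    = 2.1557 × [0.0018902 + 0.0053717] = 0.01565 m

S_c ≈ 15.7 mm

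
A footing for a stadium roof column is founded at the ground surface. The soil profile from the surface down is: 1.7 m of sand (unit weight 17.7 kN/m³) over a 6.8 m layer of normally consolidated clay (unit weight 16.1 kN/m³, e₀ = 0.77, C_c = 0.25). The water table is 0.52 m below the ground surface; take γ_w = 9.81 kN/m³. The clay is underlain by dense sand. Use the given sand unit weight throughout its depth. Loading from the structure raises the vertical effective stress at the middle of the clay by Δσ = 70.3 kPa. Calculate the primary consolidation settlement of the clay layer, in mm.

Mid-depth of clay below the ground surface: z = 1.7 + 6.8/2 = 5.1 m.
Total vertical stress at mid-clay: σ_v = 17.7×1.7 + 16.1×3.4 = 84.83 kPa.
Pore pressure: u = 9.81×(5.1 − 0.52) = 44.93 kPa.
Initial effective stress: σ'_0 = σ_v − u = 84.83 − 44.93 = 39.9 kPa.
Final effective stress: σ'_f = σ'_0 + Δσ = 39.9 + 70.3 = 110.2 kPa.
Normally consolidated clay, so the full stress increment lies on the virgin compression line:
S_c = C_c·H/(1+e₀)·log₁₀(σ'_f/σ'_0) = 0.25×6.8/(1+0.77)×log₁₀(110.2/39.9)
    = 0.96045 × 0.44121 = 0.4238 m

S_c ≈ 424 mm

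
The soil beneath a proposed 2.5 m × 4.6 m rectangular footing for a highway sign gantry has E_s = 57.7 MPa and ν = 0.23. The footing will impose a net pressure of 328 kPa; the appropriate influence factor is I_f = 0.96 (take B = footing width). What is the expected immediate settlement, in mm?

S_e ≈ 12.9 mm

Immediate (elastic) settlement: S_e = q·B·(1−ν²)/E_s · I_f.
E_s = 57.7 MPa = 57700 kPa.
S_e = 328 × 2.5 × (1 − 0.23²) / 57700 × 0.96
    = 328 × 2.5 × 0.9471 / 57700 × 0.96
    = 0.01292 m = 12.92 mm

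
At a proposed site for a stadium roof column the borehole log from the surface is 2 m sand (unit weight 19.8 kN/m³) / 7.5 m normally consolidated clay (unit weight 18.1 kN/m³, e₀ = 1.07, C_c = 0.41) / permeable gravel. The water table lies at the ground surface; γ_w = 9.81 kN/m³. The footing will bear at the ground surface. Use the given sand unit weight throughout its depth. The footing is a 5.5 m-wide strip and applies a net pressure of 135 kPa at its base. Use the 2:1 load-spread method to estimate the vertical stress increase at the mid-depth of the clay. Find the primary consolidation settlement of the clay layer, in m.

Mid-depth of clay below the ground surface: z = 2 + 7.5/2 = 5.75 m.
Total vertical stress at mid-clay: σ_v = 19.8×2 + 18.1×3.75 = 107.47 kPa.
Pore pressure: u = 9.81×(5.75 − 0) = 56.408 kPa.
Initial effective stress: σ'_0 = σ_v − u = 107.47 − 56.408 = 51.062 kPa.
Stress increase at mid-clay by the 2:1 spreading method:
Δσ = qB/(B+z) = 135×5.5/(5.5+5.75) = 66 kPa
Final effective stress: σ'_f = σ'_0 + Δσ = 51.062 + 66 = 117.06 kPa.
Normally consolidated clay, so the full stress increment lies on the virgin compression line:
S_c = C_c·H/(1+e₀)·log₁₀(σ'_f/σ'_0) = 0.41×7.5/(1+1.07)×log₁₀(117.06/51.062)
    = 1.4855 × 0.36031 = 0.5352 m

S_c ≈ 0.535 m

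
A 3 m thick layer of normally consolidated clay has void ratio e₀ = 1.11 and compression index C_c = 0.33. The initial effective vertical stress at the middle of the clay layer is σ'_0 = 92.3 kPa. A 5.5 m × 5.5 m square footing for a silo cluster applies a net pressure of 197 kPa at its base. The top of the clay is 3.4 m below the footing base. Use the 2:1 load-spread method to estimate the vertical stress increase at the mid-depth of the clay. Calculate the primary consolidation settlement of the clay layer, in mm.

S_c ≈ 95.4 mm

Mid-depth of clay below the footing base: z = 3.4 + 3/2 = 4.9 m.
Stress increase at mid-clay by the 2:1 spreading method:
Δσ = qBL/((B+z)(L+z)) = 197×5.5×5.5/((5.5+4.9)(5.5+4.9)) = 55.097 kPa
Final effective stress: σ'_f = σ'_0 + Δσ = 92.3 + 55.097 = 147.4 kPa.
Normally consolidated clay, so the full stress increment lies on the virgin compression line:
S_c = C_c·H/(1+e₀)·log₁₀(σ'_f/σ'_0) = 0.33×3/(1+1.11)×log₁₀(147.4/92.3)
    = 0.46919 × 0.2033 = 0.09539 m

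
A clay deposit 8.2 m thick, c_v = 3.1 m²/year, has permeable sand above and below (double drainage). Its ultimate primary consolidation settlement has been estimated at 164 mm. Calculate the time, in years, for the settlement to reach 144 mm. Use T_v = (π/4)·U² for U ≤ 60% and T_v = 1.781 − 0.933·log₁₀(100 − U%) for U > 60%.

Drainage path length: H_d = H/2 = 4.1 m (double drainage).
U = S(t)/S_ult = 144/164 = 0.878.
U > 60%: T_v = 1.781 − 0.933·log₁₀(100 − 87.805) = 0.76759.
t = T_v·H_d²/c_v = 0.76759×4.1²/3.1 = 4.162 years.

t ≈ 4.16 years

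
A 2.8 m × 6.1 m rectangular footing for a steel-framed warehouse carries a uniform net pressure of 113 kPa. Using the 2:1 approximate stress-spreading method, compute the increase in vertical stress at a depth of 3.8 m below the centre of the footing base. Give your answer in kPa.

By the 2:1 method the load spreads at 1 horizontal : 2 vertical, so at depth z the loaded area has grown by z in each plan dimension:
Δσ = qBL/((B+z)(L+z)) = 113×2.8×6.1/((2.8+3.8)(6.1+3.8)) = 29.538 kPa

Δσ_z ≈ 29.5 kPa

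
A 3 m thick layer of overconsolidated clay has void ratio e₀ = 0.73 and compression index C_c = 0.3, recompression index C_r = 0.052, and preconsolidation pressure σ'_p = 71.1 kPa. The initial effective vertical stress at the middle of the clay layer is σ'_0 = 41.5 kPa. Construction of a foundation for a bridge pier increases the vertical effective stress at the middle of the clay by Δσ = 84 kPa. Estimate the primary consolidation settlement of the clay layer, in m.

Final effective stress: σ'_f = 41.5 + 84 = 125.5 kPa.
σ'_f = 125.5 > σ'_p = 71.1 kPa, so the stress path crosses the preconsolidation pressure — recompression up to σ'_p, then virgin compression beyond:
S_c = H/(1+e₀)·[C_r·log₁₀(σ'_p/σ'_0) + C_c·log₁₀(σ'_f/σ'_p)]
    = 3/1.73 × [0.052×log₁₀(71.1/41.5) + 0.3×log₁₀(125.5/71.1)]
    = 1.7341 × [0.012159 + 0.074032] = 0.1495 m

S_c ≈ 0.149 m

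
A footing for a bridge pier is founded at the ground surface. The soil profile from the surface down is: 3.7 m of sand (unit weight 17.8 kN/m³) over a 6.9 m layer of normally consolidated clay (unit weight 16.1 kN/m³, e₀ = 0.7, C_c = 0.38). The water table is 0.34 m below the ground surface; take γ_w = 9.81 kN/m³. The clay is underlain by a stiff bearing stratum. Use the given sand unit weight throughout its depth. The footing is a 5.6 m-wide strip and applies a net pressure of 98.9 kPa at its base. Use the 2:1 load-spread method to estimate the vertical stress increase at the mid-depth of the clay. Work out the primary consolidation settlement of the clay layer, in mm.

Mid-depth of clay below the ground surface: z = 3.7 + 6.9/2 = 7.15 m.
Total vertical stress at mid-clay: σ_v = 17.8×3.7 + 16.1×3.45 = 121.41 kPa.
Pore pressure: u = 9.81×(7.15 − 0.34) = 66.806 kPa.
Initial effective stress: σ'_0 = σ_v − u = 121.41 − 66.806 = 54.604 kPa.
Stress increase at mid-clay by the 2:1 spreading method:
Δσ = qB/(B+z) = 98.9×5.6/(5.6+7.15) = 43.438 kPa
Final effective stress: σ'_f = σ'_0 + Δσ = 54.604 + 43.438 = 98.042 kPa.
Normally consolidated clay, so the full stress increment lies on the virgin compression line:
S_c = C_c·H/(1+e₀)·log₁₀(σ'_f/σ'_0) = 0.38×6.9/(1+0.7)×log₁₀(98.042/54.604)
    = 1.5424 × 0.25419 = 0.3921 m

S_c ≈ 392 mm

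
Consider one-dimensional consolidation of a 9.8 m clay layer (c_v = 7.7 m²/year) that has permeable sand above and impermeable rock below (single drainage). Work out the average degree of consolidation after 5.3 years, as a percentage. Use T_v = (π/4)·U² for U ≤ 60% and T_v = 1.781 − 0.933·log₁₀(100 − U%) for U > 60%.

U ≈ 71.6 %

Drainage path length: H_d = H = 9.8 m (single drainage).
T_v = c_v·t/H_d² = 7.7×5.3/9.8² = 0.42493.
T_v = 0.42493 corresponds to the U > 60% branch:
U = 1 − 10^((1.781 − T_v)/0.933)/100 = 0.7159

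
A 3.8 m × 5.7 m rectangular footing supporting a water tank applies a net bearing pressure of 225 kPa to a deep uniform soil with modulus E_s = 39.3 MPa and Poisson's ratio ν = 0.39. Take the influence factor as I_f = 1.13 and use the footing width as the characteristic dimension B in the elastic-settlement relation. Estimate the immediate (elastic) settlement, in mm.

S_e ≈ 20.8 mm

Immediate (elastic) settlement: S_e = q·B·(1−ν²)/E_s · I_f.
E_s = 39.3 MPa = 39300 kPa.
S_e = 225 × 3.8 × (1 − 0.39²) / 39300 × 1.13
    = 225 × 3.8 × 0.8479 / 39300 × 1.13
    = 0.02084 m = 20.84 mm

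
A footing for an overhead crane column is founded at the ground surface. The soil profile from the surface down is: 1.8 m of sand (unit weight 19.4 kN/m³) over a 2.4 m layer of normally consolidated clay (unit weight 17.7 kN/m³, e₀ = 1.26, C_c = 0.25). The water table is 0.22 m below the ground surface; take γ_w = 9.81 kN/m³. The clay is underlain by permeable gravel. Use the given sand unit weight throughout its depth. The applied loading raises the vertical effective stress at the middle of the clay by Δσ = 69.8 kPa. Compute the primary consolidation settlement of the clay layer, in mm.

Mid-depth of clay below the ground surface: z = 1.8 + 2.4/2 = 3 m.
Total vertical stress at mid-clay: σ_v = 19.4×1.8 + 17.7×1.2 = 56.16 kPa.
Pore pressure: u = 9.81×(3 − 0.22) = 27.272 kPa.
Initial effective stress: σ'_0 = σ_v − u = 56.16 − 27.272 = 28.888 kPa.
Final effective stress: σ'_f = σ'_0 + Δσ = 28.888 + 69.8 = 98.688 kPa.
Normally consolidated clay, so the full stress increment lies on the virgin compression line:
S_c = C_c·H/(1+e₀)·log₁₀(σ'_f/σ'_0) = 0.25×2.4/(1+1.26)×log₁₀(98.688/28.888)
    = 0.26549 × 0.53355 = 0.1417 m

S_c ≈ 142 mm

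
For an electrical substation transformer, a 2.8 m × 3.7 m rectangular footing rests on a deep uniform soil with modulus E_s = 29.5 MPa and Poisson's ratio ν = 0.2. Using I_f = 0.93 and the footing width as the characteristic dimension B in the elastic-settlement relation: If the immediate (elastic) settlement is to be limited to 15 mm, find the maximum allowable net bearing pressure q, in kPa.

q ≈ 177 kPa

E_s = 29.5 MPa = 29500 kPa.
S_e = q·B·(1−ν²)/E_s · I_f  ⇒  q = S_e·E_s / (B·(1−ν²)·I_f).
q = 0.015 × 29500 / (2.8 × 0.96 × 0.93) = 177 kPa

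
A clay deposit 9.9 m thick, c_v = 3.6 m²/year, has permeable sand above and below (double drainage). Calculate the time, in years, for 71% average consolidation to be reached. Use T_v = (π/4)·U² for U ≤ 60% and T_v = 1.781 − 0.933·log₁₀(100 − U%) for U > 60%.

t ≈ 2.84 years

Drainage path length: H_d = H/2 = 4.95 m (double drainage).
U > 60%: T_v = 1.781 − 0.933·log₁₀(100 − 71) = 0.41658.
t = T_v·H_d²/c_v = 0.41658×4.95²/3.6 = 2.835 years.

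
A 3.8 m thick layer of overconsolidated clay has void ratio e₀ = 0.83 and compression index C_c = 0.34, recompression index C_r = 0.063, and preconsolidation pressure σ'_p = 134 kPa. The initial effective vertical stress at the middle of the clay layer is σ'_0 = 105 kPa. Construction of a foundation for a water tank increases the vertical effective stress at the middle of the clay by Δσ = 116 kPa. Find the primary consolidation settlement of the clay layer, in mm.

S_c ≈ 167 mm

Final effective stress: σ'_f = 105 + 116 = 221 kPa.
σ'_f = 221 > σ'_p = 134 kPa, so the stress path crosses the preconsolidation pressure — recompression up to σ'_p, then virgin compression beyond:
S_c = H/(1+e₀)·[C_r·log₁₀(σ'_p/σ'_0) + C_c·log₁₀(σ'_f/σ'_p)]
    = 3.8/1.83 × [0.063×log₁₀(134/105) + 0.34×log₁₀(221/134)]
    = 2.0765 × [0.0066727 + 0.073878] = 0.1673 m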